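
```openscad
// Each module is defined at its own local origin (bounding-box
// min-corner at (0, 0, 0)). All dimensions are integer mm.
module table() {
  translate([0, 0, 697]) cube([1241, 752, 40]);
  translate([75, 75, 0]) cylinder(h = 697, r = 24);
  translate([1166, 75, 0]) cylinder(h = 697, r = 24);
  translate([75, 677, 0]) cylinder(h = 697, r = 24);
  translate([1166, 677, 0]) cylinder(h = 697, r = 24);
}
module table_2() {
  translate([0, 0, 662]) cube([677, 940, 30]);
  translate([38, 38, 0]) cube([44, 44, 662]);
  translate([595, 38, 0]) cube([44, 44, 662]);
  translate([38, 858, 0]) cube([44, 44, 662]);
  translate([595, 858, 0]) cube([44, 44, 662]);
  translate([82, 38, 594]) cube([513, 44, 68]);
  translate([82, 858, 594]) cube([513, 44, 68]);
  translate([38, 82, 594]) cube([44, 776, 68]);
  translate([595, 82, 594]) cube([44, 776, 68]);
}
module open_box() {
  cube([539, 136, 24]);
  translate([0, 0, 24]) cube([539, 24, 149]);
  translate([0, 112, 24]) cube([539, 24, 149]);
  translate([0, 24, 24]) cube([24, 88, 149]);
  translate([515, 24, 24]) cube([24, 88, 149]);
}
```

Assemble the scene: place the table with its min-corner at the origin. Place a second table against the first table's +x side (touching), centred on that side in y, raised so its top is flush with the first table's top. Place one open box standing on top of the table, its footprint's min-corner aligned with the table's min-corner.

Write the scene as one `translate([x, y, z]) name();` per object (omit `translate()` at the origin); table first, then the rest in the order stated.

table();
translate([1241, -94, 45]) table_2();
translate([0, 0, 737]) open_box();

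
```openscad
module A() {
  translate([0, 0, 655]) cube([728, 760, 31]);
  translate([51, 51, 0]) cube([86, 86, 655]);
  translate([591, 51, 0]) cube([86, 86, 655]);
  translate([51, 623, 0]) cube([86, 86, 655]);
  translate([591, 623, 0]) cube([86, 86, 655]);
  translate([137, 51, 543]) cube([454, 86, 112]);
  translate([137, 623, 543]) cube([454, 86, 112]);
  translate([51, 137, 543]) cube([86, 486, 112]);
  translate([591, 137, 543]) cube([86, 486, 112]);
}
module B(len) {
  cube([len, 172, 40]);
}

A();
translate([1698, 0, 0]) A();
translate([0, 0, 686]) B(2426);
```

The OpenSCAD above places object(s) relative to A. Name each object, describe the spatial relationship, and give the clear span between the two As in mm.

A is a table. B is a beam. A beam spans the tops of two tables. The clear span between the two tables is 970 mm.

Second table starts at x = 1698; first ends at x = 728; clear span = 1698 − 728 = 970 mm.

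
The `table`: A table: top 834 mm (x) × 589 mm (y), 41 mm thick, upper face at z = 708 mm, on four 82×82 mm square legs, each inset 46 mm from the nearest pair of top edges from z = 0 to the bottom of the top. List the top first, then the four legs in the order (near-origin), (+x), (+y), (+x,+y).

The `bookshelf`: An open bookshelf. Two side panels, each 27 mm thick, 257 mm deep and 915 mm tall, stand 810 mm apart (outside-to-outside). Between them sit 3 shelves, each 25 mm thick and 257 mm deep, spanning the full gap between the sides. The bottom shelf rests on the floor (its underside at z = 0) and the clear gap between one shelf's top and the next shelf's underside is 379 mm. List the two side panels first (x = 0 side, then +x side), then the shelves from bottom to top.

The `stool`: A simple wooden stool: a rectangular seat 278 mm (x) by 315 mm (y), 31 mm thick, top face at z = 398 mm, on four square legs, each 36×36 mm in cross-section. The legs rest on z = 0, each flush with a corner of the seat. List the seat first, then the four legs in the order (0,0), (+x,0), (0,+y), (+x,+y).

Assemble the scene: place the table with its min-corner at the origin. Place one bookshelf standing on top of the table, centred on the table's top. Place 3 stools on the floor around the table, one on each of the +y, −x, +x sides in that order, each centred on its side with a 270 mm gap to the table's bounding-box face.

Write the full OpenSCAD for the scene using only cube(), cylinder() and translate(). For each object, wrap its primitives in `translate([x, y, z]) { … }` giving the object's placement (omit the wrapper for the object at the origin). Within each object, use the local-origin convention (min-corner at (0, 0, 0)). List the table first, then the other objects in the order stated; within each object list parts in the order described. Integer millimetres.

translate([0, 0, 667]) cube([834, 589, 41]);
translate([46, 46, 0]) cube([82, 82, 667]);
translate([706, 46, 0]) cube([82, 82, 667]);
translate([46, 461, 0]) cube([82, 82, 667]);
translate([706, 461, 0]) cube([82, 82, 667]);
translate([12, 166, 708]) {
  cube([27, 257, 915]);
  translate([783, 0, 0]) cube([27, 257, 915]);
  translate([27, 0, 0]) cube([756, 257, 25]);
  translate([27, 0, 404]) cube([756, 257, 25]);
  translate([27, 0, 808]) cube([756, 257, 25]);
}
translate([278, 859, 0]) {
  translate([0, 0, 367]) cube([278, 315, 31]);
  cube([36, 36, 367]);
  translate([242, 0, 0]) cube([36, 36, 367]);
  translate([0, 279, 0]) cube([36, 36, 367]);
  translate([242, 279, 0]) cube([36, 36, 367]);
}
translate([-548, 137, 0]) {
  translate([0, 0, 367]) cube([278, 315, 31]);
  cube([36, 36, 367]);
  translate([242, 0, 0]) cube([36, 36, 367]);
  translate([0, 279, 0]) cube([36, 36, 367]);
  translate([242, 279, 0]) cube([36, 36, 367]);
}
translate([1104, 137, 0]) {
  translate([0, 0, 367]) cube([278, 315, 31]);
  cube([36, 36, 367]);
  translate([242, 0, 0]) cube([36, 36, 367]);
  translate([0, 279, 0]) cube([36, 36, 367]);
  translate([242, 279, 0]) cube([36, 36, 367]);
}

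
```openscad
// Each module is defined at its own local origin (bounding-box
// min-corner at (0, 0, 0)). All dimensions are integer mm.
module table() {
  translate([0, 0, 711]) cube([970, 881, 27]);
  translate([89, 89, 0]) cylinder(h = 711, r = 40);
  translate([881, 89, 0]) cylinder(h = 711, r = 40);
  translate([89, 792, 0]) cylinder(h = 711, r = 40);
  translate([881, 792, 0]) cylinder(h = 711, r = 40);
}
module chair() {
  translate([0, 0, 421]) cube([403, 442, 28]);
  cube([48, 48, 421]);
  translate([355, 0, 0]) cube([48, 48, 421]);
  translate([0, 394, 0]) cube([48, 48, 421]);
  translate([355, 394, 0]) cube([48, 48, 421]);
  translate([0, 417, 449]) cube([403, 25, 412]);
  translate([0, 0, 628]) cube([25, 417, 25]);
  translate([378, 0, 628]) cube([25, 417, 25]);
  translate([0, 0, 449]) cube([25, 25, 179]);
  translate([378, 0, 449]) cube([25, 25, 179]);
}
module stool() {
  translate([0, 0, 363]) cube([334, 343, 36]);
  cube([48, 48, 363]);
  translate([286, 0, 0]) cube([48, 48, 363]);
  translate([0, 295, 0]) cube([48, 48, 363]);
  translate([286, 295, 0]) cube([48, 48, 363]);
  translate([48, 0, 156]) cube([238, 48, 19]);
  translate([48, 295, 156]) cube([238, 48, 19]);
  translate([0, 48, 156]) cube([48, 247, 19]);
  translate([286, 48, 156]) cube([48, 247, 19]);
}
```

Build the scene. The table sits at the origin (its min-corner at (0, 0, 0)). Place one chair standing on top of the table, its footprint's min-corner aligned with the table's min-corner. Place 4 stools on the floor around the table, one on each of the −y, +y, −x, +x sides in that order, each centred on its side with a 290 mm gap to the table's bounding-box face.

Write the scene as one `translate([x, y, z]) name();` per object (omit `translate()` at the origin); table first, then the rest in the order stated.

table();
translate([0, 0, 738]) chair();
translate([318, -633, 0]) stool();
translate([318, 1171, 0]) stool();
translate([-624, 269, 0]) stool();
translate([1260, 269, 0]) stool();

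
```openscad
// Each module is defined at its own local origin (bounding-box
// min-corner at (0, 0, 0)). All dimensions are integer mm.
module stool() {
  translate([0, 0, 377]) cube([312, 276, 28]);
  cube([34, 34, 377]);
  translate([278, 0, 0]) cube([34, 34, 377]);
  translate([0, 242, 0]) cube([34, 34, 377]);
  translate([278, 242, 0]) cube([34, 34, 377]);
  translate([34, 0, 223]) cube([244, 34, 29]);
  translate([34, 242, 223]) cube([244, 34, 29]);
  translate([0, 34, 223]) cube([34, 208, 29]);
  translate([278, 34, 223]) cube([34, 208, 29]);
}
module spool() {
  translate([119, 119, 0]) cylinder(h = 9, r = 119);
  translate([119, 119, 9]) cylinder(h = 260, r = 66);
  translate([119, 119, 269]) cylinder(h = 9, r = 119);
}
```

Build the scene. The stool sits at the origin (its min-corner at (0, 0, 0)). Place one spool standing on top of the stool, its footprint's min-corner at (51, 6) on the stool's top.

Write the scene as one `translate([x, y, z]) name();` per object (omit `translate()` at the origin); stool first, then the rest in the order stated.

stool();
translate([51, 6, 405]) spool();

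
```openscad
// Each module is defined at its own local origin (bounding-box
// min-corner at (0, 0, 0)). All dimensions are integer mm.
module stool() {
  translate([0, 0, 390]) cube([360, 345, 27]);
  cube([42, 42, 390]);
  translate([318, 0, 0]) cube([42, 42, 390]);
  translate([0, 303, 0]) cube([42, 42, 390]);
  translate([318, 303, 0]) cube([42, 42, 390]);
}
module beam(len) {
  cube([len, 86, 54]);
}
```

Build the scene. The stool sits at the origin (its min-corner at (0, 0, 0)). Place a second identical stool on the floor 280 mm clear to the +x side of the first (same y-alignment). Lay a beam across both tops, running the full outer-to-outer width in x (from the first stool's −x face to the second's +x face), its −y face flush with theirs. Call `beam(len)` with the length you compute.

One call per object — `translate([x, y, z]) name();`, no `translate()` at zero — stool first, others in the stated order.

stool();
translate([640, 0, 0]) stool();
translate([0, 0, 417]) beam(1000);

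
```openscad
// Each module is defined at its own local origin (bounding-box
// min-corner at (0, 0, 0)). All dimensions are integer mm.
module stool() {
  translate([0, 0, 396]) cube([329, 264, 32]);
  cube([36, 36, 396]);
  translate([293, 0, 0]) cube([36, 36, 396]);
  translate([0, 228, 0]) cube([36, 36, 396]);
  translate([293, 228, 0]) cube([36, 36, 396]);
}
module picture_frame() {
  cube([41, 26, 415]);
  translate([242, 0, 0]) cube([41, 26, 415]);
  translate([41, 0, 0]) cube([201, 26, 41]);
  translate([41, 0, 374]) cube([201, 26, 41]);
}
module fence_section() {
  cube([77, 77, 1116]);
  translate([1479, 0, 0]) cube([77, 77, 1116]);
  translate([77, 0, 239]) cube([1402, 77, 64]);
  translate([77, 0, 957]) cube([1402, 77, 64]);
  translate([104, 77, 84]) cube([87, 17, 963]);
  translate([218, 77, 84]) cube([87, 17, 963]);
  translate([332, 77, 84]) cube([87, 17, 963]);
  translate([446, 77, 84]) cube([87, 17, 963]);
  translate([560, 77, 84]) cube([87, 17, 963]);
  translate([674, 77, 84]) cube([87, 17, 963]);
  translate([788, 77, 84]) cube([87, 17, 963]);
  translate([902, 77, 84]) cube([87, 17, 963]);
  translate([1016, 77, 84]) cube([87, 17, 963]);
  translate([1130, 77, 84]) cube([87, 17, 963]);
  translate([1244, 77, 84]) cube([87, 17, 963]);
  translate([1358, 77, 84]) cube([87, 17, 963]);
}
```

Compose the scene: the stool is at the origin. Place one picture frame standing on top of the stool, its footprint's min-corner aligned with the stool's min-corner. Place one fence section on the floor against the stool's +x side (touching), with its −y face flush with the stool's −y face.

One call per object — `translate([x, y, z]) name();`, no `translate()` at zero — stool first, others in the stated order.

stool();
translate([0, 0, 428]) picture_frame();
translate([329, 0, 0]) fence_section();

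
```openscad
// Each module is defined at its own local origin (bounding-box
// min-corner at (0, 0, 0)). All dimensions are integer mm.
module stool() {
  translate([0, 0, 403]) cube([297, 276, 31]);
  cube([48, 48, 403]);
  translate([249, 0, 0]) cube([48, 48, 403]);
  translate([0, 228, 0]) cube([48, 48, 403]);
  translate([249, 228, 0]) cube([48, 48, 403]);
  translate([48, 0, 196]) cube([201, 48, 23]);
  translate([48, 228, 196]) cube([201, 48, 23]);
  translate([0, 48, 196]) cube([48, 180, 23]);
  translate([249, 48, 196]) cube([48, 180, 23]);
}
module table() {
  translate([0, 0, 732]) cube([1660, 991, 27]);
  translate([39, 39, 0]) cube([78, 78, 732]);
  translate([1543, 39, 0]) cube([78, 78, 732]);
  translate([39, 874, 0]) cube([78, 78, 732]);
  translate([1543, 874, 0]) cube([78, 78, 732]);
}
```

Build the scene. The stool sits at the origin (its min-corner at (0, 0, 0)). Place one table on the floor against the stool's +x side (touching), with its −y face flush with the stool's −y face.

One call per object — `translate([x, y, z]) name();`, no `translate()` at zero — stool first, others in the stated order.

stool();
translate([297, 0, 0]) table();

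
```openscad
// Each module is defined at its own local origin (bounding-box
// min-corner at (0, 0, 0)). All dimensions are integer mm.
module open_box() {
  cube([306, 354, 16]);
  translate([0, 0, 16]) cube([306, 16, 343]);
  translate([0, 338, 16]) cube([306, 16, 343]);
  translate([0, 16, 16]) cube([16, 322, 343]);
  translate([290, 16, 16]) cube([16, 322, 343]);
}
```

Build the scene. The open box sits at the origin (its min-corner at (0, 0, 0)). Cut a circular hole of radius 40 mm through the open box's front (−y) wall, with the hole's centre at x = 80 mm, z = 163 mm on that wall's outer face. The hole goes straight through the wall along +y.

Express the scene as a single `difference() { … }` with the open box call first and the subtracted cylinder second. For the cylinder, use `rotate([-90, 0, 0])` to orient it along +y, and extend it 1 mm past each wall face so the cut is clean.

difference() {
  open_box();
  translate([80, -1, 163]) rotate([-90, 0, 0]) cylinder(h = 18, r = 40);
}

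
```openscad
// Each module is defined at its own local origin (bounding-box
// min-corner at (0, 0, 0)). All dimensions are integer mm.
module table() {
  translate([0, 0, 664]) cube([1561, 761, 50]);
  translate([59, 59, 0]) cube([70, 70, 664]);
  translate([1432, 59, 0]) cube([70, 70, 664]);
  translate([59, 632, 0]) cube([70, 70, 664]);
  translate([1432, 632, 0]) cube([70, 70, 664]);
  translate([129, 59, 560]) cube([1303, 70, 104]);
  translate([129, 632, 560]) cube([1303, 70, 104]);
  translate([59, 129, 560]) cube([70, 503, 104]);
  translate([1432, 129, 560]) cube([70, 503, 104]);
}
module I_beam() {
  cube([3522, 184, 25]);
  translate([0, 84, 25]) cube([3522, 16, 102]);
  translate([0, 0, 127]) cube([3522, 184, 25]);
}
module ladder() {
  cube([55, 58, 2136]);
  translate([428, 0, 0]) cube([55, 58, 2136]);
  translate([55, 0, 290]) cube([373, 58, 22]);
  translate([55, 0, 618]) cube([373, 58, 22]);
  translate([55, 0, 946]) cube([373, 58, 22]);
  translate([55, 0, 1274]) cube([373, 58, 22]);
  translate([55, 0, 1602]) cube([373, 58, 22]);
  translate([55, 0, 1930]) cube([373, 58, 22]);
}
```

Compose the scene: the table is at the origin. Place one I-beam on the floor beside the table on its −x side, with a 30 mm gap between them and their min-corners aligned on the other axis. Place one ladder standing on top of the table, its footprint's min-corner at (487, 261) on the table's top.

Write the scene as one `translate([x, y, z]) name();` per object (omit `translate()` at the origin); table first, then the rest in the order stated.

table();
translate([-3552, 0, 0]) I_beam();
translate([487, 261, 714]) ladder();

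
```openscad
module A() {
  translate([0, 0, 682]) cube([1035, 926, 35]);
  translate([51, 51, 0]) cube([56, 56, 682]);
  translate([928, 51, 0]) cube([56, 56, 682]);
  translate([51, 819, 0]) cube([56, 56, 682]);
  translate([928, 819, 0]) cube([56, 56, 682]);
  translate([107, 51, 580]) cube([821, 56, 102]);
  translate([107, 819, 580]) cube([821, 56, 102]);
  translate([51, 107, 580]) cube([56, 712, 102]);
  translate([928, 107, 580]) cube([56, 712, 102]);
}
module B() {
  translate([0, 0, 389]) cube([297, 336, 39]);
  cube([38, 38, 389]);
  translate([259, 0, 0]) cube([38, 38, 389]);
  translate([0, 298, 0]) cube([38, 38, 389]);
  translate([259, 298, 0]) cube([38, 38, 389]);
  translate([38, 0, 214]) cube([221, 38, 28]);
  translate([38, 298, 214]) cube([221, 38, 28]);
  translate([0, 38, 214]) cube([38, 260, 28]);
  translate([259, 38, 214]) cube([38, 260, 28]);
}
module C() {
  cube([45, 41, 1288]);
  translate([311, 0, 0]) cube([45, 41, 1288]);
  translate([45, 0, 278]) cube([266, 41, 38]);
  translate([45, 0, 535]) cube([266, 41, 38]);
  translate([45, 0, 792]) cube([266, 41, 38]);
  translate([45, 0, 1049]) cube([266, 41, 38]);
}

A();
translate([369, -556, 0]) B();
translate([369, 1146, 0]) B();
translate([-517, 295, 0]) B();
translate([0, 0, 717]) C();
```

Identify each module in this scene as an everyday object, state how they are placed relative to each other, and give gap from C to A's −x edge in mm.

The ladder's min-x is at 0; the table's min-x is 0; gap = 0 mm.

A is a table. B is a stool. C is a ladder. Three stools sit around the table at the −y, +y, −x sides. The ladder is on top of the table. The gap from the ladder to the table's −x edge is 0 mm.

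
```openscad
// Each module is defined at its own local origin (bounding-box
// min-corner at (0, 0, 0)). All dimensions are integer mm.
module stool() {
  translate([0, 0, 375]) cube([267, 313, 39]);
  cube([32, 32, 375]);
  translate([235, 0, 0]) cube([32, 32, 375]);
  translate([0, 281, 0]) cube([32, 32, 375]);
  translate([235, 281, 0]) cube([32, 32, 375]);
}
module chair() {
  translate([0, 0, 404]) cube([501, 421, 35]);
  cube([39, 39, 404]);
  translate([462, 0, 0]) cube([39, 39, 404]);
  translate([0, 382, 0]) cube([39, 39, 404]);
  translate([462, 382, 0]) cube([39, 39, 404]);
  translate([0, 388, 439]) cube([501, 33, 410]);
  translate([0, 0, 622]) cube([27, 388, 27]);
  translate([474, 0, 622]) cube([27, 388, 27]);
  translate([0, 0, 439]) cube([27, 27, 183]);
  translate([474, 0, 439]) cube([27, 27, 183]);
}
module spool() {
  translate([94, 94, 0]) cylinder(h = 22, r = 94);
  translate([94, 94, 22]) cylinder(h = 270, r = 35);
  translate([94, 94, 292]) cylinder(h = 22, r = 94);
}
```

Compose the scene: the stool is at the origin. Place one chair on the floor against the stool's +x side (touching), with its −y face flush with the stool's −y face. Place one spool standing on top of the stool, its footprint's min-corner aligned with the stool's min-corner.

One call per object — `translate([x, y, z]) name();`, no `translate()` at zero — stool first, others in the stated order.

stool();
translate([267, 0, 0]) chair();
translate([0, 0, 414]) spool();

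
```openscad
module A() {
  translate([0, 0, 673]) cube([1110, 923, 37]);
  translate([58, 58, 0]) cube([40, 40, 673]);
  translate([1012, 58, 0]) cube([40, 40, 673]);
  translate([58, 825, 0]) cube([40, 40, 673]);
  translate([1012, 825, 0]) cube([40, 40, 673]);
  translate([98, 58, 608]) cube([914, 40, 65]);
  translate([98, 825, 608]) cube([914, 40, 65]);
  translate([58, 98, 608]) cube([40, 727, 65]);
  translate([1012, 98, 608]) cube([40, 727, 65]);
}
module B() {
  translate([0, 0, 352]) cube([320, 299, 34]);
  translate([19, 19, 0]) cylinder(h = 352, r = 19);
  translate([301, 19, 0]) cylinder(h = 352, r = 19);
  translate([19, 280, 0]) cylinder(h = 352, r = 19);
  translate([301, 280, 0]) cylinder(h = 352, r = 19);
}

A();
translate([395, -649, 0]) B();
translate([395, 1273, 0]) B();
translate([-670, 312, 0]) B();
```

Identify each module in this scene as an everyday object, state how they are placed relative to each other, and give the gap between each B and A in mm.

A is a table. B is a stool. Three stools sit around the table at the −y, +y, −x sides. The gap between each stool and the table is 350 mm.

Each stool's nearest face is 350 mm from the table's bounding box.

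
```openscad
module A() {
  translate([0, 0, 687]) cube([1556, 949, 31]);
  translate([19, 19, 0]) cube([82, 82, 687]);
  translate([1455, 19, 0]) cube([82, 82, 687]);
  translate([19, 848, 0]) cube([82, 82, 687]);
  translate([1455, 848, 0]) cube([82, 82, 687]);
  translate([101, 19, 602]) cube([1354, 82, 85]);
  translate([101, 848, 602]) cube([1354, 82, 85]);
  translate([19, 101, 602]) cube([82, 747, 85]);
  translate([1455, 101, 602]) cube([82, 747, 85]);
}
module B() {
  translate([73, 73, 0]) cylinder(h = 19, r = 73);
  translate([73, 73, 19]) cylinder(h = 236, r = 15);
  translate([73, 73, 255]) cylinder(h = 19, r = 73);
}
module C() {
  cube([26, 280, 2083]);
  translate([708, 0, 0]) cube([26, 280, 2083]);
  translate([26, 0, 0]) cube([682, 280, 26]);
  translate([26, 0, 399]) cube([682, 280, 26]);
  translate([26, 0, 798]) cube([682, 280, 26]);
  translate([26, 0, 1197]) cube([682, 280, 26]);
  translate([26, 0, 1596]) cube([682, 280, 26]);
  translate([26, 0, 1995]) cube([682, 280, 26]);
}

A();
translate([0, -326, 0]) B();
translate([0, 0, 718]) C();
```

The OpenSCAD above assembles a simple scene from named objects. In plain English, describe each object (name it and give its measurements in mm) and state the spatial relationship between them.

A is a table: top 1556 mm (x) × 949 mm (y), 31 mm thick, upper face at z = 718 mm, on four 82×82 mm square legs, each inset 19 mm from the nearest pair of top edges, running from z = 0 to the bottom of the top. Four apron rails, 82 mm thick and 85 mm tall, run between adjacent legs with their top edges flush with the underside of the top and their outer faces flush with the legs' outer faces.

B is a spool: two coaxial disc flanges of radius 73 mm and thickness 19 mm, joined by a core cylinder of radius 15 mm and height 236 mm. The lower flange rests on z = 0 and the three cylinders share a vertical axis.

C is a bookshelf 734 mm wide overall, 280 mm deep and 2083 mm tall. The two sides are 26 mm thick vertical panels. 6 horizontal shelves of 26 mm thickness span between the inner faces of the sides; the lowest shelf sits on the floor and shelves are stacked with a clear vertical gap of 373 mm between each pair.

The spool is on the floor beside the table on its −y side. The bookshelf is on top of the table.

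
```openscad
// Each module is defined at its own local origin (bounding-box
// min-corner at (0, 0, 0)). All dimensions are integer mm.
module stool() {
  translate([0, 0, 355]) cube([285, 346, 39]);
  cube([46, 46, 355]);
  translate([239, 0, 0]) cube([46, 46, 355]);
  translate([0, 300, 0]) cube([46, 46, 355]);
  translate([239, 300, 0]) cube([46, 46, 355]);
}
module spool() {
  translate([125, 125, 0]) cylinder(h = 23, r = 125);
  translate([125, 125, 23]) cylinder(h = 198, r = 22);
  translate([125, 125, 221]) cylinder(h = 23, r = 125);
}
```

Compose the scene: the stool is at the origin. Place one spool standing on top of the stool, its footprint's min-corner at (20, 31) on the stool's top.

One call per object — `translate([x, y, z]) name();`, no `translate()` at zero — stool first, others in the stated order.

stool();
translate([20, 31, 394]) spool();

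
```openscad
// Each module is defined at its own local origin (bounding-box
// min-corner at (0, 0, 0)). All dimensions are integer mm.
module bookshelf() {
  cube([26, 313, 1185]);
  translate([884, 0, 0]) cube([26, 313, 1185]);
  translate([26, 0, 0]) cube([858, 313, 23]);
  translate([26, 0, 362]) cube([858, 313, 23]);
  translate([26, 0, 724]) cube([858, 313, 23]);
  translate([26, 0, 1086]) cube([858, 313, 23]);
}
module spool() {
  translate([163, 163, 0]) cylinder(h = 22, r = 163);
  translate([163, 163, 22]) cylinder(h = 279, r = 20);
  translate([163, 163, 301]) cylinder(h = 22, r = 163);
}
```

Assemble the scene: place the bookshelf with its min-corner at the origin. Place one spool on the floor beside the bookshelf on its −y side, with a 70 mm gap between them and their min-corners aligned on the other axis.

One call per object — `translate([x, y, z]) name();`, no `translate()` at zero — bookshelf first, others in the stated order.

bookshelf();
translate([0, -396, 0]) spool();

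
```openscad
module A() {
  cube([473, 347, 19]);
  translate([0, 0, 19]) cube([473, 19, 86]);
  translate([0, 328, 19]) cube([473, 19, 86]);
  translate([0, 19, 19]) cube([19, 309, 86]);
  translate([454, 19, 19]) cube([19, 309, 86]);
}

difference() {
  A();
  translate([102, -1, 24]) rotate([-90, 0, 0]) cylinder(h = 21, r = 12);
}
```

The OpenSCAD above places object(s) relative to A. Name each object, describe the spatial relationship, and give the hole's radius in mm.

A is an open box. The open box has a circular hole through its front wall. The hole's radius is 12 mm.

The subtracted cylinder has r = 12 mm.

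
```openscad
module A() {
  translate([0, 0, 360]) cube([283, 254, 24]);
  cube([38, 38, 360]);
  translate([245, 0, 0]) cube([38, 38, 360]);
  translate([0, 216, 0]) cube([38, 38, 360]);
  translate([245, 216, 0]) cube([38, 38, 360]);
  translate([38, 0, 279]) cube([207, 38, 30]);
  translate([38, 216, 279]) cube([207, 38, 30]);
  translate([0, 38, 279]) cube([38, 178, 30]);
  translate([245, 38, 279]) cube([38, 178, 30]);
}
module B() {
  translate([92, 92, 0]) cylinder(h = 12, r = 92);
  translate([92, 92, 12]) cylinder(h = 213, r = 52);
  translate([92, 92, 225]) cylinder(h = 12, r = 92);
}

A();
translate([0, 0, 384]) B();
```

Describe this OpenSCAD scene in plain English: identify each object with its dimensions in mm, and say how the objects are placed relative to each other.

A is a four-legged stool. The seat is a 283×254×24 mm slab whose top surface is at z = 384 mm; four square legs, each 38×38 mm in cross-section, run from the floor (z = 0) to the underside of the seat, each flush with a corner of the seat. Four stretchers, 38 mm wide and 30 mm tall, connect adjacent legs with their undersides at z = 279 mm, each running between the inner faces of the legs it joins and aligned with the legs' outer faces on the other axis.

B is a spool: two coaxial disc flanges of radius 92 mm and thickness 12 mm, joined by a core cylinder of radius 52 mm and height 213 mm. The lower flange rests on z = 0 and the three cylinders share a vertical axis.

The spool is on top of the stool.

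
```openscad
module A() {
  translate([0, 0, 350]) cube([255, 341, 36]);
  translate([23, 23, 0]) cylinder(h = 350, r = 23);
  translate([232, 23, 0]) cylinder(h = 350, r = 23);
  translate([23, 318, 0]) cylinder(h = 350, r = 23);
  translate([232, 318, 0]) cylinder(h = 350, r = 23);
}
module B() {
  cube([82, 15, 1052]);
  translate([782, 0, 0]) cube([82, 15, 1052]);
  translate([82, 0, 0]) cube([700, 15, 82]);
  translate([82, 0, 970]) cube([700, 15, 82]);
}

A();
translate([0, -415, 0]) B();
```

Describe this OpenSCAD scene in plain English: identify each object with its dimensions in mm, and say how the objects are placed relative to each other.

A is a four-legged stool. The seat is 255×341 mm, 36 mm thick, top at z = 386 mm. It stands on four round legs, each 46 mm in diameter, from z = 0 to the seat underside, each leg's axis is inset half a diameter from the nearest pair of seat edges (so the leg's bounding box is flush with the corner).

B is a picture frame with a 700×888 mm rectangular opening (x by z) and a uniform 82 mm border on every side. Frame depth is 15 mm along y. It is built from two vertical stiles running the full outside height and two horizontal rails spanning the gap between the stiles.

The picture frame is on the floor beside the stool on its −y side.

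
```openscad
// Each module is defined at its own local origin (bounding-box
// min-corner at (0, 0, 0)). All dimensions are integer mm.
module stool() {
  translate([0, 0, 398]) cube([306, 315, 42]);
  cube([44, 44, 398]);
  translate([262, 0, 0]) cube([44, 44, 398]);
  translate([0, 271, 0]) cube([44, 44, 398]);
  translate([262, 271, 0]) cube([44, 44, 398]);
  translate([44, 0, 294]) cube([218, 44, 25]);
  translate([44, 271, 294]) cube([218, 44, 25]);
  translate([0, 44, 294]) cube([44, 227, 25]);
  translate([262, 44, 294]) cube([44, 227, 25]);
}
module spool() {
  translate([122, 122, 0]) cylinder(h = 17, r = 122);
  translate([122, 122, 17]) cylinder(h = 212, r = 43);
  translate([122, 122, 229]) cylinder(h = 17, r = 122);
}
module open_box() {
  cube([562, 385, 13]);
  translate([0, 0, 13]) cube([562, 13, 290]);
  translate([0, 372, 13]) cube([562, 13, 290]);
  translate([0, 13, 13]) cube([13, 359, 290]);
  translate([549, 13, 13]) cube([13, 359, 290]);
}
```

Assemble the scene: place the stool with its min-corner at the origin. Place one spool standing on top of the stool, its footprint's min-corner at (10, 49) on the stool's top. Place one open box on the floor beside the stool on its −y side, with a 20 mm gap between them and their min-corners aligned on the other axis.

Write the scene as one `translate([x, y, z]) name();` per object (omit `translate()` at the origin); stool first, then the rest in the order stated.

stool();
translate([10, 49, 440]) spool();
translate([0, -405, 0]) open_box();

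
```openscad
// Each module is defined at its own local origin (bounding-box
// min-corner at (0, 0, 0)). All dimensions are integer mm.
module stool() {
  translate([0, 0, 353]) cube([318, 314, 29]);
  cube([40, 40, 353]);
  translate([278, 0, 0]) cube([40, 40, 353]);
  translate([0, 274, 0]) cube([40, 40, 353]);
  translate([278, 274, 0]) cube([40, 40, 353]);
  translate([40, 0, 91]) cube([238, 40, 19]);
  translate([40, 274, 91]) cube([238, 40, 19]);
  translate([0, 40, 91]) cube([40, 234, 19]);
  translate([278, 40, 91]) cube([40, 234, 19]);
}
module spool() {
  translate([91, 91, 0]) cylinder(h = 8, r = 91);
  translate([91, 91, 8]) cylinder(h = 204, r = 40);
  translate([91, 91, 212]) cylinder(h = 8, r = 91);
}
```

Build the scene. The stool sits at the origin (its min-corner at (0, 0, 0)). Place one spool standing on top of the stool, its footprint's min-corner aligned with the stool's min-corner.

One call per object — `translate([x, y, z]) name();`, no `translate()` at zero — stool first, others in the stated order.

stool();
translate([0, 0, 382]) spool();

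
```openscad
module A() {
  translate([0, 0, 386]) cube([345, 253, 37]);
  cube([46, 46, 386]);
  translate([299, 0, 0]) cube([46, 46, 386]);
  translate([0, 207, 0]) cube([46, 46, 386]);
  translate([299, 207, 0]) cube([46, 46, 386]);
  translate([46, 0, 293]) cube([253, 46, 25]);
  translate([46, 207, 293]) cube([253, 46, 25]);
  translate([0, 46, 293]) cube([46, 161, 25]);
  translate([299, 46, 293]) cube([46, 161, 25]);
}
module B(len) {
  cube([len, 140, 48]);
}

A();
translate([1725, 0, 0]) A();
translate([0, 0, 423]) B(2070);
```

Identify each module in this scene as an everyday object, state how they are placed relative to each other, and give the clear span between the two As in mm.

Second stool starts at x = 1725; first ends at x = 345; clear span = 1725 − 345 = 1380 mm.

A is a stool. B is a beam. A beam spans the tops of two stools. The clear span between the two stools is 1380 mm.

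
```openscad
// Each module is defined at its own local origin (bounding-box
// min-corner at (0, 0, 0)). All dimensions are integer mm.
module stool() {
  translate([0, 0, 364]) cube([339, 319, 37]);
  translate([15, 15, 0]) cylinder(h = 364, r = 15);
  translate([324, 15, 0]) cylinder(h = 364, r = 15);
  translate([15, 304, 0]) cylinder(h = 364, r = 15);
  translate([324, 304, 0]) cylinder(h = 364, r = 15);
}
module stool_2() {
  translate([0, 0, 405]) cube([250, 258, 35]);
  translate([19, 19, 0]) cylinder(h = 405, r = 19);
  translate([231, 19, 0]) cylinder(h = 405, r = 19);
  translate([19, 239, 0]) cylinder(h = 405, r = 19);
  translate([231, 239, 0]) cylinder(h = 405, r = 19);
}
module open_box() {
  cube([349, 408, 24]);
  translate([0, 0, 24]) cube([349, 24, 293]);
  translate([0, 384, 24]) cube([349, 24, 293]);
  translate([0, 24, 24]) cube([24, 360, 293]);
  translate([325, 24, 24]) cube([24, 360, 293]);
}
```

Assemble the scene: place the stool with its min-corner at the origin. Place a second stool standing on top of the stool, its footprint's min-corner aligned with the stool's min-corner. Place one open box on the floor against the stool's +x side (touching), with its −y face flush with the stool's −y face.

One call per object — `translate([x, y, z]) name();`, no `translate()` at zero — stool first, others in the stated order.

stool();
translate([0, 0, 401]) stool_2();
translate([339, 0, 0]) open_box();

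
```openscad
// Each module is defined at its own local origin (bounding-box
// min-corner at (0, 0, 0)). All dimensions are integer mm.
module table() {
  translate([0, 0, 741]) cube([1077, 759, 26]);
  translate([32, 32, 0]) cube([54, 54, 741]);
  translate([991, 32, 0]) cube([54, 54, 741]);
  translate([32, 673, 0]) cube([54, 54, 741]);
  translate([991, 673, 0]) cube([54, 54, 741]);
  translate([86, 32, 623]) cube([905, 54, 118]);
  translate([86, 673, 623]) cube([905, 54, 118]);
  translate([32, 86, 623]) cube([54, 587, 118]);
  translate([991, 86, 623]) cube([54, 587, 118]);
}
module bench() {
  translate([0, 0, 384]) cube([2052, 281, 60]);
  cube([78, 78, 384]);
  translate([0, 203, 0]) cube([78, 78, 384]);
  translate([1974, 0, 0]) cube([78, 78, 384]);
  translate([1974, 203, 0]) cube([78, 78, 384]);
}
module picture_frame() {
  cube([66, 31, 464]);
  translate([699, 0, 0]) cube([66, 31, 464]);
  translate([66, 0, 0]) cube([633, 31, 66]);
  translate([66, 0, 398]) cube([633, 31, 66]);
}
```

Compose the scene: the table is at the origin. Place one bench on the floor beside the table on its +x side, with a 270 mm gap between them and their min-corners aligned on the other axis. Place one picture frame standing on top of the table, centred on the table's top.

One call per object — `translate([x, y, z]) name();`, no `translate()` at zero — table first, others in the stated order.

table();
translate([1347, 0, 0]) bench();
translate([156, 364, 767]) picture_frame();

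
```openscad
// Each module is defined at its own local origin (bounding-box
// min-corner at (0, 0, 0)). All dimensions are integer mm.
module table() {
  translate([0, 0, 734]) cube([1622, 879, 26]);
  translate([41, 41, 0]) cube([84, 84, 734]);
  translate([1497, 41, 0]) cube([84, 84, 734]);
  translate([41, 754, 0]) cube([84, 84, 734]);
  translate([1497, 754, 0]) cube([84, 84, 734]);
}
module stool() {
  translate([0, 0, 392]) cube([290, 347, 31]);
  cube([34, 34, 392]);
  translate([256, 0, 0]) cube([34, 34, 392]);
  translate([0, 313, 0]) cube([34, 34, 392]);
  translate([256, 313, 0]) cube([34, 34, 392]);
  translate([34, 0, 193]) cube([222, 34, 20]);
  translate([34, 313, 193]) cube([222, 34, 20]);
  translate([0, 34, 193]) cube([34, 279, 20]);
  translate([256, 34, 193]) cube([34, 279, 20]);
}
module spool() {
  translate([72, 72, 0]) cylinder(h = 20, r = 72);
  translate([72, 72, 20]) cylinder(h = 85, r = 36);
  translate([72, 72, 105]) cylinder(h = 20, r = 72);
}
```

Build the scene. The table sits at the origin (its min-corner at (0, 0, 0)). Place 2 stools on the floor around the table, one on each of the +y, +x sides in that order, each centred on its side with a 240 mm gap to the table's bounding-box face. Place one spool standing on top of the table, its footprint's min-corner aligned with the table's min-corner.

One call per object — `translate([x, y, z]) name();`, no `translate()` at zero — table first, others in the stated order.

table();
translate([666, 1119, 0]) stool();
translate([1862, 266, 0]) stool();
translate([0, 0, 760]) spool();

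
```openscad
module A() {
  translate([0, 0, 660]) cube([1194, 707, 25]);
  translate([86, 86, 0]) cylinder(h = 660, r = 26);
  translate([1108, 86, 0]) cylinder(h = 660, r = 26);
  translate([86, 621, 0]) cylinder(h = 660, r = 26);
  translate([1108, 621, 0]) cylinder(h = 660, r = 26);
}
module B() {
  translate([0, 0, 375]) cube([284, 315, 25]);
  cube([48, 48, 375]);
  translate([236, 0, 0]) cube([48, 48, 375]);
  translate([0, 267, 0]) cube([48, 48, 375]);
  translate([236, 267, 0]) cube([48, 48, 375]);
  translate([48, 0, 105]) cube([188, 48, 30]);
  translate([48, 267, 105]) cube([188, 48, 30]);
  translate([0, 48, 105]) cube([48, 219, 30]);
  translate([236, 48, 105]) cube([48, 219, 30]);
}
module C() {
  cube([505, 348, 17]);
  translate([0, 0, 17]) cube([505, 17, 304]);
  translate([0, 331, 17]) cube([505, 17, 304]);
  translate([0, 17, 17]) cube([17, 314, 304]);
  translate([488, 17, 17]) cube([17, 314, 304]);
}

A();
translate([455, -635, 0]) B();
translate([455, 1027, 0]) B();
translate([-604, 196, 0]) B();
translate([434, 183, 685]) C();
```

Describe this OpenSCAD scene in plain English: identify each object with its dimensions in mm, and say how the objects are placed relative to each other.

A is a rectangular dining table. The top is 1194×707×25 mm with its upper surface at z = 685 mm. It stands on four round legs of 52 mm diameter, each leg's bounding box inset 60 mm from the nearest pair of top edges, running from the floor to the underside of the top.

B is a simple wooden stool: a rectangular seat 284 mm (x) by 315 mm (y), 25 mm thick, top face at z = 400 mm, on four square legs, each 48×48 mm in cross-section. The legs rest on z = 0, each flush with a corner of the seat. Four stretchers, 48 mm wide and 30 mm tall, connect adjacent legs with their undersides at z = 105 mm, each running between the inner faces of the legs it joins and aligned with the legs' outer faces on the other axis.

C is an open-topped rectangular box: outside dimensions 505×348×321 mm, with a uniform wall and base thickness of 17 mm. The base is a full 505×348 slab on the floor; four walls sit on top of the base. The front and back walls (the −y and +y sides) span the full width; the two side walls fit between them.

Three stools sit around the table at the −y, +y, −x sides. The open box is on top of the table.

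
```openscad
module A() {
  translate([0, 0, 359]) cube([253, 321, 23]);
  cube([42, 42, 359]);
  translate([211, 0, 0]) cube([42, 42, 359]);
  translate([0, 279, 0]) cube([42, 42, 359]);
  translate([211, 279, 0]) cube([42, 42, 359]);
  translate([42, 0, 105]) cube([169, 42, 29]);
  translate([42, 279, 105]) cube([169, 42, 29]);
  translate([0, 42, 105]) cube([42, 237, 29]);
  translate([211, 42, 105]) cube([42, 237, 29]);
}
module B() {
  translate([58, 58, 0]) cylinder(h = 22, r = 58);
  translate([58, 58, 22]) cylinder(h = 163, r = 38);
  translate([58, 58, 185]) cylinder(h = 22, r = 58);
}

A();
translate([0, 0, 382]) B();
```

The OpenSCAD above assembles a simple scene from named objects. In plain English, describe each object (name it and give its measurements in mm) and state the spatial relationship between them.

A is a four-legged stool. The seat is a 253×321×23 mm slab whose top surface is at z = 382 mm; four square legs, each 42×42 mm in cross-section, run from the floor (z = 0) to the underside of the seat, each flush with a corner of the seat. Four stretchers, 42 mm wide and 29 mm tall, connect adjacent legs with their undersides at z = 105 mm, each running between the inner faces of the legs it joins and aligned with the legs' outer faces on the other axis.

B is a spool: two coaxial disc flanges of radius 58 mm and thickness 22 mm, joined by a core cylinder of radius 38 mm and height 163 mm. The lower flange rests on z = 0 and the three cylinders share a vertical axis.

The spool is on top of the stool.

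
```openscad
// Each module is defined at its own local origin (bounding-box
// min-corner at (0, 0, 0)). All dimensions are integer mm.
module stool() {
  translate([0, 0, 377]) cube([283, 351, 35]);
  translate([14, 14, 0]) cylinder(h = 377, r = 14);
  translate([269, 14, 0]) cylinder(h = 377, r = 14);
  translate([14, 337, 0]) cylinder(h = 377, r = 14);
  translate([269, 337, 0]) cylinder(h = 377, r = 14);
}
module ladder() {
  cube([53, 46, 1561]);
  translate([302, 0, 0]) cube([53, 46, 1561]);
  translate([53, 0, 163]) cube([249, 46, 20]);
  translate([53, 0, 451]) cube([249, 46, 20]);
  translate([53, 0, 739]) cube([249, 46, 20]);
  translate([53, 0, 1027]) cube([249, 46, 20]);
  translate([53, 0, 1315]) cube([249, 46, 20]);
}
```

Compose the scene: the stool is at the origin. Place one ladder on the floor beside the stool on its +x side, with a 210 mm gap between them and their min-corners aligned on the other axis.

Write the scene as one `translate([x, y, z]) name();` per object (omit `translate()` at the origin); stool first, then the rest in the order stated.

stool();
translate([493, 0, 0]) ladder();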